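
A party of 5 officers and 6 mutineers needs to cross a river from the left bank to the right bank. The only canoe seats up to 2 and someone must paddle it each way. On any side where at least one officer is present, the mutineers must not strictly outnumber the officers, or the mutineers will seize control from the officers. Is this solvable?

No

The mutineers already outnumber the officers at the left bank before anyone moves, so the starting position itself is disallowed.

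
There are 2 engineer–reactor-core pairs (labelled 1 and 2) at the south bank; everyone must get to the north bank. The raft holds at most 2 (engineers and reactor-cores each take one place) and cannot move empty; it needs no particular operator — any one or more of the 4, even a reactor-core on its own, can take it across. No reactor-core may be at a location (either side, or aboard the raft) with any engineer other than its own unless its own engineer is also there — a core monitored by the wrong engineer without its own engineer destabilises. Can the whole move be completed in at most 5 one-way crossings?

Yes

Yes — this plan uses 5 crossings (≤ 5):
1. engineer 1 and reactor-core 1 cross → the north bank.
2. engineer 1 crosses ← the south bank.
3. engineer 1 and engineer 2 cross → the north bank.
4. engineer 2 crosses ← the south bank.
5. engineer 2 and reactor-core 2 cross → the north bank.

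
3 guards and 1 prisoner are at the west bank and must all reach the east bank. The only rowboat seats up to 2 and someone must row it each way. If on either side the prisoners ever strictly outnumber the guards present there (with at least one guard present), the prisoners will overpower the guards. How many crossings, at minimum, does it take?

5

Counting alone: each trip to the east bank takes at most 2 across and each return brings at least 1 back, so after t trips out (and t−1 returns) at most 2t − (t−1) of the 4 are across; that first reaches 4 at t = 3, so at least 5 crossings are needed.
The plan below uses exactly 5 crossings, so it is optimal:
1. 1 guard and 1 prisoner → the east bank.  (the west bank: 2G 0P; the east bank: 1G 1P)
2. 1 prisoner ← the west bank.  (the west bank: 2G 1P; the east bank: 1G 0P)
3. 1 guard and 1 prisoner → the east bank.  (the west bank: 1G 0P; the east bank: 2G 1P)
4. 1 prisoner ← the west bank.  (the west bank: 1G 1P; the east bank: 2G 0P)
5. 1 guard and 1 prisoner → the east bank.  (the west bank: 0G 0P; the east bank: 3G 1P)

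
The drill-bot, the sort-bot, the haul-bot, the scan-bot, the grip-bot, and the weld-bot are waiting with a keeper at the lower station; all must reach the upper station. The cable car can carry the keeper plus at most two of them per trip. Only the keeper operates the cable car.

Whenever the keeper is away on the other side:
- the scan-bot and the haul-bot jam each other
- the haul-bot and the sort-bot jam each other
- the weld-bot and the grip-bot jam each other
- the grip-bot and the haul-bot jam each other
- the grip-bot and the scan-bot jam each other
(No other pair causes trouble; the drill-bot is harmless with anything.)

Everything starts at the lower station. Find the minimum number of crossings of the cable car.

9

Counting alone: the keeper can take at most 2 across per trip to the upper station, so moving all 6 needs at least 3 loaded trips out, with a return between consecutive ones — at least 5 crossings.
The safety rule pushes this higher. Following every safe sequence of crossings, the most of the 6 that can be at the upper station as the cable car arrives there on crossings 5, 7 is 4, 5 respectively — never all 6.
So no plan with fewer than 9 crossings exists, and this one achieves 9:
1. Keeper goes to the upper station with the grip-bot and the haul-bot.
2. Keeper goes back to the lower station with the haul-bot.
3. Keeper goes to the upper station with the drill-bot and the haul-bot.
4. Keeper goes back to the lower station with the haul-bot.
5. Keeper goes to the upper station with the haul-bot and the sort-bot.
6. Keeper goes back to the lower station with the haul-bot.
7. Keeper goes to the upper station with the scan-bot and the weld-bot.
8. Keeper goes back to the lower station with the grip-bot.
9. Keeper goes to the upper station with the grip-bot and the haul-bot.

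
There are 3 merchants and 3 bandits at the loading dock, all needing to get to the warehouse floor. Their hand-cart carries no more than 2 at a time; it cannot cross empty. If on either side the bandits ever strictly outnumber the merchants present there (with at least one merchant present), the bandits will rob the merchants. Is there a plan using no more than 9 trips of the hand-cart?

No

Counting alone: each trip to the warehouse floor takes at most 2 across and each return brings at least 1 back, so after t trips out (and t−1 returns) at most 2t − (t−1) of the 6 are across; that first reaches 6 at t = 5, so at least 9 crossings are needed.
The safety rule pushes this higher. Following every safe sequence of crossings, the most of the 6 that can be at the warehouse floor as the hand-cart arrives there on crossing 9 is 5 — never all 6.
So the move cannot be finished within 9 crossings. (The shortest complete plan takes 11:)
1. 2 bandits → the warehouse floor.  (the loading dock: 3M 1B; the warehouse floor: 0M 2B)
2. 1 bandit ← the loading dock.  (the loading dock: 3M 2B; the warehouse floor: 0M 1B)
3. 2 bandits → the warehouse floor.  (the loading dock: 3M 0B; the warehouse floor: 0M 3B)
4. 1 bandit ← the loading dock.  (the loading dock: 3M 1B; the warehouse floor: 0M 2B)
5. 2 merchants → the warehouse floor.  (the loading dock: 1M 1B; the warehouse floor: 2M 2B)
6. 1 merchant and 1 bandit ← the loading dock.  (the loading dock: 2M 2B; the warehouse floor: 1M 1B)
7. 2 merchants → the warehouse floor.  (the loading dock: 0M 2B; the warehouse floor: 3M 1B)
8. 1 bandit ← the loading dock.  (the loading dock: 0M 3B; the warehouse floor: 3M 0B)
9. 2 bandits → the warehouse floor.  (the loading dock: 0M 1B; the warehouse floor: 3M 2B)
10. 1 bandit ← the loading dock.  (the loading dock: 0M 2B; the warehouse floor: 3M 1B)
11. 2 bandits → the warehouse floor.  (the loading dock: 0M 0B; the warehouse floor: 3M 3B)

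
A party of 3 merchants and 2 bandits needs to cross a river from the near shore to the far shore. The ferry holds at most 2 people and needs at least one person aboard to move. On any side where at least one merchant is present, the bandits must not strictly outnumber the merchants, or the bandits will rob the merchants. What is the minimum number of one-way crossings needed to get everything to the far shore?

7

Counting alone: each trip to the far shore takes at most 2 across and each return brings at least 1 back, so after t trips out (and t−1 returns) at most 2t − (t−1) of the 5 are across; that first reaches 5 at t = 4, so at least 7 crossings are needed.
The plan below uses exactly 7 crossings, so it is optimal:
1. 2 bandits → the far shore.  (the near shore: 3M 0B; the far shore: 0M 2B)
2. 1 bandit ← the near shore.  (the near shore: 3M 1B; the far shore: 0M 1B)
3. 2 merchants → the far shore.  (the near shore: 1M 1B; the far shore: 2M 1B)
4. 1 merchant ← the near shore.  (the near shore: 2M 1B; the far shore: 1M 1B)
5. 1 merchant and 1 bandit → the far shore.  (the near shore: 1M 0B; the far shore: 2M 2B)
6. 1 bandit ← the near shore.  (the near shore: 1M 1B; the far shore: 2M 1B)
7. 1 merchant and 1 bandit → the far shore.  (the near shore: 0M 0B; the far shore: 3M 2B)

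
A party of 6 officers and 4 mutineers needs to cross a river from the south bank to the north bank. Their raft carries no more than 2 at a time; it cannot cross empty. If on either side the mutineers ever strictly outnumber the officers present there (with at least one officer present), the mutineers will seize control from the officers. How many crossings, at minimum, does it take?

17

Counting alone: each trip to the north bank takes at most 2 across and each return brings at least 1 back, so after t trips out (and t−1 returns) at most 2t − (t−1) of the 10 are across; that first reaches 10 at t = 9, so at least 17 crossings are needed.
The plan below uses exactly 17 crossings, so it is optimal:
1. 2 mutineers → the north bank.  (the south bank: 6O 2M; the north bank: 0O 2M)
2. 1 mutineer ← the south bank.  (the south bank: 6O 3M; the north bank: 0O 1M)
3. 2 mutineers → the north bank.  (the south bank: 6O 1M; the north bank: 0O 3M)
4. 1 mutineer ← the south bank.  (the south bank: 6O 2M; the north bank: 0O 2M)
5. 2 officers → the north bank.  (the south bank: 4O 2M; the north bank: 2O 2M)
6. 1 mutineer ← the south bank.  (the south bank: 4O 3M; the north bank: 2O 1M)
7. 1 officer and 1 mutineer → the north bank.  (the south bank: 3O 2M; the north bank: 3O 2M)
8. 1 mutineer ← the south bank.  (the south bank: 3O 3M; the north bank: 3O 1M)
9. 2 mutineers → the north bank.  (the south bank: 3O 1M; the north bank: 3O 3M)
10. 1 mutineer ← the south bank.  (the south bank: 3O 2M; the north bank: 3O 2M)
11. 1 officer and 1 mutineer → the north bank.  (the south bank: 2O 1M; the north bank: 4O 3M)
12. 1 mutineer ← the south bank.  (the south bank: 2O 2M; the north bank: 4O 2M)
13. 2 mutineers → the north bank.  (the south bank: 2O 0M; the north bank: 4O 4M)
14. 1 mutineer ← the south bank.  (the south bank: 2O 1M; the north bank: 4O 3M)
15. 1 officer and 1 mutineer → the north bank.  (the south bank: 1O 0M; the north bank: 5O 4M)
16. 1 mutineer ← the south bank.  (the south bank: 1O 1M; the north bank: 5O 3M)
17. 1 officer and 1 mutineer → the north bank.  (the south bank: 0O 0M; the north bank: 6O 4M)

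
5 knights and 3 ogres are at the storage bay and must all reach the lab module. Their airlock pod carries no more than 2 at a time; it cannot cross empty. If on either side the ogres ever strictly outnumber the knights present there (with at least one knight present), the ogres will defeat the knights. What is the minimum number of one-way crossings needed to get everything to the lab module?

13

Counting alone: each trip to the lab module takes at most 2 across and each return brings at least 1 back, so after t trips out (and t−1 returns) at most 2t − (t−1) of the 8 are across; that first reaches 8 at t = 7, so at least 13 crossings are needed.
The plan below uses exactly 13 crossings, so it is optimal:
1. 2 ogres → the lab module.  (the storage bay: 5K 1O; the lab module: 0K 2O)
2. 1 ogre ← the storage bay.  (the storage bay: 5K 2O; the lab module: 0K 1O)
3. 2 ogres → the lab module.  (the storage bay: 5K 0O; the lab module: 0K 3O)
4. 1 ogre ← the storage bay.  (the storage bay: 5K 1O; the lab module: 0K 2O)
5. 2 knights → the lab module.  (the storage bay: 3K 1O; the lab module: 2K 2O)
6. 1 ogre ← the storage bay.  (the storage bay: 3K 2O; the lab module: 2K 1O)
7. 1 knight and 1 ogre → the lab module.  (the storage bay: 2K 1O; the lab module: 3K 2O)
8. 1 ogre ← the storage bay.  (the storage bay: 2K 2O; the lab module: 3K 1O)
9. 2 ogres → the lab module.  (the storage bay: 2K 0O; the lab module: 3K 3O)
10. 1 ogre ← the storage bay.  (the storage bay: 2K 1O; the lab module: 3K 2O)
11. 1 knight and 1 ogre → the lab module.  (the storage bay: 1K 0O; the lab module: 4K 3O)
12. 1 ogre ← the storage bay.  (the storage bay: 1K 1O; the lab module: 4K 2O)
13. 1 knight and 1 ogre → the lab module.  (the storage bay: 0K 0O; the lab module: 5K 3O)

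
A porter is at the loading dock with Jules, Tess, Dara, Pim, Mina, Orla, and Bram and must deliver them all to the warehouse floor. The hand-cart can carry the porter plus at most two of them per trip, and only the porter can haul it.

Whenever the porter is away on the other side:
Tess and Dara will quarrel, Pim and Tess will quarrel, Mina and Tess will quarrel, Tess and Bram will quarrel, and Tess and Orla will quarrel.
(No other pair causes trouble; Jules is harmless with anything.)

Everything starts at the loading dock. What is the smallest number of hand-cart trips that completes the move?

Counting alone: the porter can take at most 2 across per trip to the warehouse floor, so moving all 7 needs at least 4 loaded trips out, with a return between consecutive ones — at least 7 crossings.
The safety rule pushes this higher. Following every safe sequence of crossings, the most of the 7 that can be at the warehouse floor as the hand-cart arrives there on crossing 7 is 6 — never all 7.
So no plan with fewer than 9 crossings exists, and this one achieves 9:
1. Porter goes to the warehouse floor with Tess.  [the loading dock: Bram, Dara, Jules, Mina, Orla, Pim | the warehouse floor: Tess]
2. Porter goes back to the loading dock alone.  [the loading dock: Bram, Dara, Jules, Mina, Orla, Pim | the warehouse floor: Tess]
3. Porter goes to the warehouse floor with Dara and Pim.  [the loading dock: Bram, Jules, Mina, Orla | the warehouse floor: Dara, Pim, Tess]
4. Porter goes back to the loading dock with Tess.  [the loading dock: Bram, Jules, Mina, Orla, Tess | the warehouse floor: Dara, Pim]
5. Porter goes to the warehouse floor with Mina and Tess.  [the loading dock: Bram, Jules, Orla | the warehouse floor: Dara, Mina, Pim, Tess]
6. Porter goes back to the loading dock with Tess.  [the loading dock: Bram, Jules, Orla, Tess | the warehouse floor: Dara, Mina, Pim]
7. Porter goes to the warehouse floor with Bram and Orla.  [the loading dock: Jules, Tess | the warehouse floor: Bram, Dara, Mina, Orla, Pim]
8. Porter goes back to the loading dock alone.  [the loading dock: Jules, Tess | the warehouse floor: Bram, Dara, Mina, Orla, Pim]
9. Porter goes to the warehouse floor with Jules and Tess.  [the loading dock: — | the warehouse floor: Bram, Dara, Jules, Mina, Orla, Pim, Tess]

9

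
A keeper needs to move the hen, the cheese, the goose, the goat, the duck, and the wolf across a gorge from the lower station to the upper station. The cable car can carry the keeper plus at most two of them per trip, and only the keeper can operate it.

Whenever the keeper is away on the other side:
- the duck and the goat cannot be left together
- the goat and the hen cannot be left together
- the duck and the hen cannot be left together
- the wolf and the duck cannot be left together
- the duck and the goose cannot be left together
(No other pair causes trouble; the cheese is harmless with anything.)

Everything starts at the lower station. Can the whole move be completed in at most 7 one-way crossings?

Counting alone: the keeper can take at most 2 across per trip to the upper station, so moving all 6 needs at least 3 loaded trips out, with a return between consecutive ones — at least 5 crossings.
The safety rule pushes this higher. Following every safe sequence of crossings, the most of the 6 that can be at the upper station as the cable car arrives there on crossings 5, 7 is 4, 5 respectively — never all 6.
So the move cannot be finished within 7 crossings. (The shortest complete plan takes 9:)
1. Keeper goes to the upper station with the duck and the hen.
2. Keeper goes back to the lower station with the hen.
3. Keeper goes to the upper station with the cheese and the hen.
4. Keeper goes back to the lower station with the hen.
5. Keeper goes to the upper station with the goose and the hen.
6. Keeper goes back to the lower station with the duck.
7. Keeper goes to the upper station with the goat and the wolf.
8. Keeper goes back to the lower station with the hen.
9. Keeper goes to the upper station with the duck and the hen.

No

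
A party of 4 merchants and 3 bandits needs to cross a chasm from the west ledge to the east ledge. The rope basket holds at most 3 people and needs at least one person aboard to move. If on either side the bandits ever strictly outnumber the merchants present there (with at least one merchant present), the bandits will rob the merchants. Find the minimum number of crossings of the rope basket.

Counting alone: each trip to the east ledge takes at most 3 across and each return brings at least 1 back, so after t trips out (and t−1 returns) at most 3t − (t−1) of the 7 are across; that first reaches 7 at t = 3, so at least 5 crossings are needed.
The plan below uses exactly 5 crossings, so it is optimal:
1. 3 bandits → the east ledge.  (the west ledge: 4M 0B; the east ledge: 0M 3B)
2. 1 bandit ← the west ledge.  (the west ledge: 4M 1B; the east ledge: 0M 2B)
3. 3 merchants → the east ledge.  (the west ledge: 1M 1B; the east ledge: 3M 2B)
4. 1 merchant ← the west ledge.  (the west ledge: 2M 1B; the east ledge: 2M 2B)
5. 2 merchants and 1 bandit → the east ledge.  (the west ledge: 0M 0B; the east ledge: 4M 3B)

5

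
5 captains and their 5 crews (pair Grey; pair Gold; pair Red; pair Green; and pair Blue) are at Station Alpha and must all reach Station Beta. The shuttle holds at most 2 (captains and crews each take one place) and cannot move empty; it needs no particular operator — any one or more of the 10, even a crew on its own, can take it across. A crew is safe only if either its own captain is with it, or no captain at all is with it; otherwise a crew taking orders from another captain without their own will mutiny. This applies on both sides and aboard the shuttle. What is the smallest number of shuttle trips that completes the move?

impossible

Following every safe sequence of crossings from the start, the most of the 10 that can be at Station Beta as the shuttle arrives there on crossings 1, 3, 5, 7 is 2, 3, 4, 5 respectively; the best ever achieved is 5 of 10.
From crossing 9 on, no configuration arises that was not already reachable earlier: only 82 distinct safe configurations (who is on which side, and where the shuttle is) can ever be reached, none of them has everyone across, and every continuation just revisits them. So no valid plan exists.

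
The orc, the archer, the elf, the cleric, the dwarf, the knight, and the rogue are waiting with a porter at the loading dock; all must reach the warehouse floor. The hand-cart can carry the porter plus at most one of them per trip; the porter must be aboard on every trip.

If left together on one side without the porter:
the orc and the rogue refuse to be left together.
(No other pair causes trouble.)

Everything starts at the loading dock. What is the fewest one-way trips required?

13

Counting alone: the porter can take at most 1 across per trip to the warehouse floor, so moving all 7 needs at least 7 loaded trips out, with a return between consecutive ones — at least 13 crossings.
The plan below uses exactly 13 crossings, so it is optimal:
1. Porter goes to the warehouse floor with the orc.  [the loading dock: the archer, the cleric, the dwarf, the elf, the knight, the rogue | the warehouse floor: the orc]
2. Porter goes back to the loading dock alone.  [the loading dock: the archer, the cleric, the dwarf, the elf, the knight, the rogue | the warehouse floor: the orc]
3. Porter goes to the warehouse floor with the archer.  [the loading dock: the cleric, the dwarf, the elf, the knight, the rogue | the warehouse floor: the archer, the orc]
4. Porter goes back to the loading dock alone.  [the loading dock: the cleric, the dwarf, the elf, the knight, the rogue | the warehouse floor: the archer, the orc]
5. Porter goes to the warehouse floor with the elf.  [the loading dock: the cleric, the dwarf, the knight, the rogue | the warehouse floor: the archer, the elf, the orc]
6. Porter goes back to the loading dock alone.  [the loading dock: the cleric, the dwarf, the knight, the rogue | the warehouse floor: the archer, the elf, the orc]
7. Porter goes to the warehouse floor with the cleric.  [the loading dock: the dwarf, the knight, the rogue | the warehouse floor: the archer, the cleric, the elf, the orc]
8. Porter goes back to the loading dock alone.  [the loading dock: the dwarf, the knight, the rogue | the warehouse floor: the archer, the cleric, the elf, the orc]
9. Porter goes to the warehouse floor with the dwarf.  [the loading dock: the knight, the rogue | the warehouse floor: the archer, the cleric, the dwarf, the elf, the orc]
10. Porter goes back to the loading dock alone.  [the loading dock: the knight, the rogue | the warehouse floor: the archer, the cleric, the dwarf, the elf, the orc]
11. Porter goes to the warehouse floor with the knight.  [the loading dock: the rogue | the warehouse floor: the archer, the cleric, the dwarf, the elf, the knight, the orc]
12. Porter goes back to the loading dock alone.  [the loading dock: the rogue | the warehouse floor: the archer, the cleric, the dwarf, the elf, the knight, the orc]
13. Porter goes to the warehouse floor with the rogue.  [the loading dock: — | the warehouse floor: the archer, the cleric, the dwarf, the elf, the knight, the orc, the rogue]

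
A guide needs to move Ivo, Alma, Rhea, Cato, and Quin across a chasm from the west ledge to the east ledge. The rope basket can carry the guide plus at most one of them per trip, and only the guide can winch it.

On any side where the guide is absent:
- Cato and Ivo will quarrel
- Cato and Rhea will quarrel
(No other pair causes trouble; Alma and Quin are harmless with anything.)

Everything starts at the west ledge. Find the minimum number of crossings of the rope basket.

Counting alone: the guide can take at most 1 across per trip to the east ledge, so moving all 5 needs at least 5 loaded trips out, with a return between consecutive ones — at least 9 crossings.
The safety rule pushes this higher. Following every safe sequence of crossings, the most of the 5 that can be at the east ledge as the rope basket arrives there on crossing 9 is 4 — never all 5.
So no plan with fewer than 11 crossings exists, and this one achieves 11:
1. Guide goes to the east ledge with Cato.
2. Guide goes back to the west ledge alone.
3. Guide goes to the east ledge with Ivo.
4. Guide goes back to the west ledge with Cato.
5. Guide goes to the east ledge with Rhea.
6. Guide goes back to the west ledge alone.
7. Guide goes to the east ledge with Alma.
8. Guide goes back to the west ledge alone.
9. Guide goes to the east ledge with Quin.
10. Guide goes back to the west ledge alone.
11. Guide goes to the east ledge with Cato.

11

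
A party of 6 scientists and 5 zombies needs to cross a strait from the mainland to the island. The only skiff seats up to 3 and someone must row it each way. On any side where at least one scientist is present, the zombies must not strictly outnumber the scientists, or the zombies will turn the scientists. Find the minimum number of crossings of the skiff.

Counting alone: each trip to the island takes at most 3 across and each return brings at least 1 back, so after t trips out (and t−1 returns) at most 3t − (t−1) of the 11 are across; that first reaches 11 at t = 5, so at least 9 crossings are needed.
The plan below uses exactly 9 crossings, so it is optimal:
1. 3 zombies → the island.  (the mainland: 6S 2Z; the island: 0S 3Z)
2. 1 zombie ← the mainland.  (the mainland: 6S 3Z; the island: 0S 2Z)
3. 3 scientists → the island.  (the mainland: 3S 3Z; the island: 3S 2Z)
4. 1 scientist ← the mainland.  (the mainland: 4S 3Z; the island: 2S 2Z)
5. 2 scientists and 1 zombie → the island.  (the mainland: 2S 2Z; the island: 4S 3Z)
6. 1 scientist ← the mainland.  (the mainland: 3S 2Z; the island: 3S 3Z)
7. 2 scientists and 1 zombie → the island.  (the mainland: 1S 1Z; the island: 5S 4Z)
8. 1 scientist ← the mainland.  (the mainland: 2S 1Z; the island: 4S 4Z)
9. 2 scientists and 1 zombie → the island.  (the mainland: 0S 0Z; the island: 6S 5Z)

9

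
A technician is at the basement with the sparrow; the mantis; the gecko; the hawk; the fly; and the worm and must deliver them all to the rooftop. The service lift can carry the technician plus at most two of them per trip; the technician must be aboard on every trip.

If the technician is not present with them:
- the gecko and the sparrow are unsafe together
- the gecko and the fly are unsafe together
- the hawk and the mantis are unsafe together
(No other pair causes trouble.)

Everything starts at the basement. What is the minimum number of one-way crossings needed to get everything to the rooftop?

7

Counting alone: the technician can take at most 2 across per trip to the rooftop, so moving all 6 needs at least 3 loaded trips out, with a return between consecutive ones — at least 5 crossings.
The safety rule pushes this higher. Following every safe sequence of crossings, the most of the 6 that can be at the rooftop as the service lift arrives there on crossing 5 is 5 — never all 6.
So no plan with fewer than 7 crossings exists, and this one achieves 7:
1. Technician goes to the rooftop with the gecko and the mantis.  [the basement: the fly, the hawk, the sparrow, the worm | the rooftop: the gecko, the mantis]
2. Technician goes back to the basement alone.  [the basement: the fly, the hawk, the sparrow, the worm | the rooftop: the gecko, the mantis]
3. Technician goes to the rooftop with the sparrow.  [the basement: the fly, the hawk, the worm | the rooftop: the gecko, the mantis, the sparrow]
4. Technician goes back to the basement with the gecko.  [the basement: the fly, the gecko, the hawk, the worm | the rooftop: the mantis, the sparrow]
5. Technician goes to the rooftop with the fly and the worm.  [the basement: the gecko, the hawk | the rooftop: the fly, the mantis, the sparrow, the worm]
6. Technician goes back to the basement alone.  [the basement: the gecko, the hawk | the rooftop: the fly, the mantis, the sparrow, the worm]
7. Technician goes to the rooftop with the gecko and the hawk.  [the basement: — | the rooftop: the fly, the gecko, the hawk, the mantis, the sparrow, the worm]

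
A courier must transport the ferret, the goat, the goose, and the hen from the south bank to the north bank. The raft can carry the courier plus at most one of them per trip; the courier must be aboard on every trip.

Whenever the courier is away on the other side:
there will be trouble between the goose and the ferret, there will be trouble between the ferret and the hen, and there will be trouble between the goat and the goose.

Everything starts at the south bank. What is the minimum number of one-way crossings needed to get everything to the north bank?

impossible

Whatever the first load, the items left behind include a forbidden pair without the courier. No opening move is safe, so no plan exists.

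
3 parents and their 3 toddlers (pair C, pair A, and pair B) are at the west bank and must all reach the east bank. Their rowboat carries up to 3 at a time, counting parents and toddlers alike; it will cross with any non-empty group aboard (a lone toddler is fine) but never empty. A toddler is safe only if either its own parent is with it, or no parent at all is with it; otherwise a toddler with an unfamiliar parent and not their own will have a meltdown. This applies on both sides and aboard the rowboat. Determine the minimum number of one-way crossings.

Counting alone: each trip to the east bank takes at most 3 across and each return brings at least 1 back, so after t trips out (and t−1 returns) at most 3t − (t−1) of the 6 are across; that first reaches 6 at t = 3, so at least 5 crossings are needed.
The plan below uses exactly 5 crossings, so it is optimal:
1. parent C and toddler C cross → the east bank.
2. parent C crosses ← the west bank.
3. parent A, parent B, and parent C cross → the east bank.
4. toddler C crosses ← the west bank.
5. toddler A, toddler B, and toddler C cross → the east bank.

5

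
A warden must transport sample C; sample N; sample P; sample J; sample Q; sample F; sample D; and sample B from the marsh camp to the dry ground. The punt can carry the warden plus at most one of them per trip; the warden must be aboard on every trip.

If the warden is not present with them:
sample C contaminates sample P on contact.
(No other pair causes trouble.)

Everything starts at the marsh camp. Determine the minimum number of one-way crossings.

Counting alone: the warden can take at most 1 across per trip to the dry ground, so moving all 8 needs at least 8 loaded trips out, with a return between consecutive ones — at least 15 crossings.
The plan below uses exactly 15 crossings, so it is optimal:
1. Warden goes to the dry ground with sample C.
2. Warden goes back to the marsh camp alone.
3. Warden goes to the dry ground with sample N.
4. Warden goes back to the marsh camp alone.
5. Warden goes to the dry ground with sample J.
6. Warden goes back to the marsh camp alone.
7. Warden goes to the dry ground with sample Q.
8. Warden goes back to the marsh camp alone.
9. Warden goes to the dry ground with sample F.
10. Warden goes back to the marsh camp alone.
11. Warden goes to the dry ground with sample D.
12. Warden goes back to the marsh camp alone.
13. Warden goes to the dry ground with sample B.
14. Warden goes back to the marsh camp alone.
15. Warden goes to the dry ground with sample P.

15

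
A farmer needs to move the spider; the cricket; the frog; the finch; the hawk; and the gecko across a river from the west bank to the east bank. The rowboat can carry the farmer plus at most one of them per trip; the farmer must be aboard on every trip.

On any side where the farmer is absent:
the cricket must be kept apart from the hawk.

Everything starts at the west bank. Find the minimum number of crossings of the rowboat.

11

Counting alone: the farmer can take at most 1 across per trip to the east bank, so moving all 6 needs at least 6 loaded trips out, with a return between consecutive ones — at least 11 crossings.
The plan below uses exactly 11 crossings, so it is optimal:
1. Farmer goes to the east bank with the cricket.  [the west bank: the finch, the frog, the gecko, the hawk, the spider | the east bank: the cricket]
2. Farmer goes back to the west bank alone.  [the west bank: the finch, the frog, the gecko, the hawk, the spider | the east bank: the cricket]
3. Farmer goes to the east bank with the spider.  [the west bank: the finch, the frog, the gecko, the hawk | the east bank: the cricket, the spider]
4. Farmer goes back to the west bank alone.  [the west bank: the finch, the frog, the gecko, the hawk | the east bank: the cricket, the spider]
5. Farmer goes to the east bank with the frog.  [the west bank: the finch, the gecko, the hawk | the east bank: the cricket, the frog, the spider]
6. Farmer goes back to the west bank alone.  [the west bank: the finch, the gecko, the hawk | the east bank: the cricket, the frog, the spider]
7. Farmer goes to the east bank with the finch.  [the west bank: the gecko, the hawk | the east bank: the cricket, the finch, the frog, the spider]
8. Farmer goes back to the west bank alone.  [the west bank: the gecko, the hawk | the east bank: the cricket, the finch, the frog, the spider]
9. Farmer goes to the east bank with the gecko.  [the west bank: the hawk | the east bank: the cricket, the finch, the frog, the gecko, the spider]
10. Farmer goes back to the west bank alone.  [the west bank: the hawk | the east bank: the cricket, the finch, the frog, the gecko, the spider]
11. Farmer goes to the east bank with the hawk.  [the west bank: — | the east bank: the cricket, the finch, the frog, the gecko, the hawk, the spider]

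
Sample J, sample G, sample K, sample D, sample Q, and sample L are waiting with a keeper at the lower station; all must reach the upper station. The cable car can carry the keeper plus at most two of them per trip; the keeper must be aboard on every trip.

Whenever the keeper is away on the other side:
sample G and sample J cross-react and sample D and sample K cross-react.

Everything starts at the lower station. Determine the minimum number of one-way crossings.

Counting alone: the keeper can take at most 2 across per trip to the upper station, so moving all 6 needs at least 3 loaded trips out, with a return between consecutive ones — at least 5 crossings.
The plan below uses exactly 5 crossings, so it is optimal:
1. Keeper goes to the upper station with sample J and sample K.
2. Keeper goes back to the lower station alone.
3. Keeper goes to the upper station with sample L and sample Q.
4. Keeper goes back to the lower station alone.
5. Keeper goes to the upper station with sample D and sample G.

5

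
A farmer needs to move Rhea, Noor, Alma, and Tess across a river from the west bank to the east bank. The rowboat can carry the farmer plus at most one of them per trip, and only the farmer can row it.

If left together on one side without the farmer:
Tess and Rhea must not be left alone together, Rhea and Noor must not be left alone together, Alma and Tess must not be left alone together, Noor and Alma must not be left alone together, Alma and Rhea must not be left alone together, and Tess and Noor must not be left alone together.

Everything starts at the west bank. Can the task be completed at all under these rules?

No

Whatever the first load, the items left behind include a forbidden pair without the farmer. No opening move is safe, so no plan exists.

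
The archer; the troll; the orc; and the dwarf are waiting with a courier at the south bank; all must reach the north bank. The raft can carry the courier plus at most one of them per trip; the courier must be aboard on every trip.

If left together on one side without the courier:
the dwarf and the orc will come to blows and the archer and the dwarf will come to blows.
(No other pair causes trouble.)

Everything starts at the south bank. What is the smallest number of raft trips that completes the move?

9

Counting alone: the courier can take at most 1 across per trip to the north bank, so moving all 4 needs at least 4 loaded trips out, with a return between consecutive ones — at least 7 crossings.
The safety rule pushes this higher. Following every safe sequence of crossings, the most of the 4 that can be at the north bank as the raft arrives there on crossing 7 is 3 — never all 4.
So no plan with fewer than 9 crossings exists, and this one achieves 9:
1. Courier goes to the north bank with the dwarf.  [the south bank: the archer, the orc, the troll | the north bank: the dwarf]
2. Courier goes back to the south bank alone.  [the south bank: the archer, the orc, the troll | the north bank: the dwarf]
3. Courier goes to the north bank with the archer.  [the south bank: the orc, the troll | the north bank: the archer, the dwarf]
4. Courier goes back to the south bank with the dwarf.  [the south bank: the dwarf, the orc, the troll | the north bank: the archer]
5. Courier goes to the north bank with the orc.  [the south bank: the dwarf, the troll | the north bank: the archer, the orc]
6. Courier goes back to the south bank alone.  [the south bank: the dwarf, the troll | the north bank: the archer, the orc]
7. Courier goes to the north bank with the troll.  [the south bank: the dwarf | the north bank: the archer, the orc, the troll]
8. Courier goes back to the south bank alone.  [the south bank: the dwarf | the north bank: the archer, the orc, the troll]
9. Courier goes to the north bank with the dwarf.  [the south bank: — | the north bank: the archer, the dwarf, the orc, the troll]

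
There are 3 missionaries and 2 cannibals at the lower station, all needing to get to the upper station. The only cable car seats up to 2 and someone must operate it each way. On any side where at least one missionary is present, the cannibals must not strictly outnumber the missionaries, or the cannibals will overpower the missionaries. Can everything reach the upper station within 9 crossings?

Yes — this plan uses 7 crossings (≤ 9):
1. 2 cannibals → the upper station.  (the lower station: 3M 0C; the upper station: 0M 2C)
2. 1 cannibal ← the lower station.  (the lower station: 3M 1C; the upper station: 0M 1C)
3. 2 missionaries → the upper station.  (the lower station: 1M 1C; the upper station: 2M 1C)
4. 1 missionary ← the lower station.  (the lower station: 2M 1C; the upper station: 1M 1C)
5. 1 missionary and 1 cannibal → the upper station.  (the lower station: 1M 0C; the upper station: 2M 2C)
6. 1 cannibal ← the lower station.  (the lower station: 1M 1C; the upper station: 2M 1C)
7. 1 missionary and 1 cannibal → the upper station.  (the lower station: 0M 0C; the upper station: 3M 2C)

Yes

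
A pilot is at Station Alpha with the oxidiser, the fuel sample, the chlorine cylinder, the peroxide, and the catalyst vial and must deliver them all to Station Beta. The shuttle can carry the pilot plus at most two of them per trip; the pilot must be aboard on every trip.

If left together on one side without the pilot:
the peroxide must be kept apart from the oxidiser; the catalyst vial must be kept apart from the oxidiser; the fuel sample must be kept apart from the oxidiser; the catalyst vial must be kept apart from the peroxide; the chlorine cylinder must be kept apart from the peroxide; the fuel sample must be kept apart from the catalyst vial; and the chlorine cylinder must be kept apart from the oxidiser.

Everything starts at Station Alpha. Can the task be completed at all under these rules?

No

Whatever the first load, the items left behind include a forbidden pair without the pilot. No opening move is safe, so no plan exists.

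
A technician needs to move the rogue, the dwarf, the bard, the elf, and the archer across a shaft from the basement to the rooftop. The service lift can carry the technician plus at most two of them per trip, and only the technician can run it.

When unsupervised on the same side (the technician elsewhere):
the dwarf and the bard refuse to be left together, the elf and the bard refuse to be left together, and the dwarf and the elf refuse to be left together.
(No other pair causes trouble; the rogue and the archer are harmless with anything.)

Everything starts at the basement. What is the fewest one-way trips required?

7

Counting alone: the technician can take at most 2 across per trip to the rooftop, so moving all 5 needs at least 3 loaded trips out, with a return between consecutive ones — at least 5 crossings.
The safety rule pushes this higher. Following every safe sequence of crossings, the most of the 5 that can be at the rooftop as the service lift arrives there on crossing 5 is 4 — never all 5.
So no plan with fewer than 7 crossings exists, and this one achieves 7:
1. Technician goes to the rooftop with the bard and the dwarf.
2. Technician goes back to the basement with the dwarf.
3. Technician goes to the rooftop with the dwarf and the rogue.
4. Technician goes back to the basement with the dwarf.
5. Technician goes to the rooftop with the archer and the dwarf.
6. Technician goes back to the basement with the dwarf.
7. Technician goes to the rooftop with the dwarf and the elf.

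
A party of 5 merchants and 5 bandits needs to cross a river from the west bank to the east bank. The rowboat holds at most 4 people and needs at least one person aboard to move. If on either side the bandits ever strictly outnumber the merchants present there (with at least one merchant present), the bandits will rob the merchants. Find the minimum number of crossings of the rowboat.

7

Counting alone: each trip to the east bank takes at most 4 across and each return brings at least 1 back, so after t trips out (and t−1 returns) at most 4t − (t−1) of the 10 are across; that first reaches 10 at t = 3, so at least 5 crossings are needed.
The safety rule pushes this higher. Following every safe sequence of crossings, the most of the 10 that can be at the east bank as the rowboat arrives there on crossing 5 is 9 — never all 10.
So no plan with fewer than 7 crossings exists, and this one achieves 7:
1. 2 bandits → the east bank.  (the west bank: 5M 3B; the east bank: 0M 2B)
2. 1 bandit ← the west bank.  (the west bank: 5M 4B; the east bank: 0M 1B)
3. 4 bandits → the east bank.  (the west bank: 5M 0B; the east bank: 0M 5B)
4. 1 bandit ← the west bank.  (the west bank: 5M 1B; the east bank: 0M 4B)
5. 4 merchants → the east bank.  (the west bank: 1M 1B; the east bank: 4M 4B)
6. 1 merchant and 1 bandit ← the west bank.  (the west bank: 2M 2B; the east bank: 3M 3B)
7. 2 merchants and 2 bandits → the east bank.  (the west bank: 0M 0B; the east bank: 5M 5B)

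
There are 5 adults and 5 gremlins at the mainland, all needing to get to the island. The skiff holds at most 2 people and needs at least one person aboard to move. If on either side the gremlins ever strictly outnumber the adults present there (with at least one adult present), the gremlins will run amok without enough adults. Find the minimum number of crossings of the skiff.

impossible

Following every safe sequence of crossings from the start, the most of the 10 that can be at the island as the skiff arrives there on crossings 1, 3, 5, 7 is 2, 3, 4, 5 respectively; the best ever achieved is 5 of 10.
From crossing 9 on, no configuration arises that was not already reachable earlier: only 13 distinct safe configurations (who is on which side, and where the skiff is) can ever be reached, none of them has everyone across, and every continuation just revisits them. They are: 0 adults + 0 gremlins across (skiff back at the start); 0 adults + 1 gremlin across (skiff there); 0 adults + 1 gremlin across (skiff back at the start); 0 adults + 2 gremlins across (skiff there); 0 adults + 2 gremlins across (skiff back at the start); 0 adults + 3 gremlins across (skiff there); 0 adults + 3 gremlins across (skiff back at the start); 0 adults + 4 gremlins across (skiff there); 0 adults + 4 gremlins across (skiff back at the start); 0 adults + 5 gremlins across (skiff there); 1 adult + 1 gremlin across (skiff there); 1 adult + 1 gremlin across (skiff back at the start); 2 adults + 2 gremlins across (skiff there). So no valid plan exists.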